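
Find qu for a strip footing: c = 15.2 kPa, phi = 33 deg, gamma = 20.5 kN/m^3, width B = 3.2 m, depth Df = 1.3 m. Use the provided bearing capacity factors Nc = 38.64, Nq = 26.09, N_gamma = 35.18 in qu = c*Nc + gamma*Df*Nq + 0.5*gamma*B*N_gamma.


Compute qu = c*Nc + gamma*Df*Nq + 0.5*gamma*B*N_gamma
Term 1: 15.2 * 38.64 = 587.328
Term 2: 20.5 * 1.3 * 26.09 = 695.2985
Term 3: 0.5 * 20.5 * 3.2 * 35.18 = 1153.904
qu = 587.328 + 695.2985 + 1153.904
qu = 2436.53 kPa


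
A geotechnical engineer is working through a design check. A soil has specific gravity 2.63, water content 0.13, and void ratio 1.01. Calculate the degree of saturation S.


Using S = Gs * w / e
S = 2.63 * 0.13 / 1.01
S = 0.3385


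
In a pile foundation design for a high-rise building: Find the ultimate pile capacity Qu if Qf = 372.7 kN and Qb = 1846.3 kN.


Using Qu = Qf + Qb
Qu = 372.7 + 1846.3
Qu = 2219.0 kN


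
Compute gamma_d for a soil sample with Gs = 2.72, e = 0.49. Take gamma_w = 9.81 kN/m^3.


Result: 17.908 kN/m^3

Derivation:
Using gamma_d = Gs * gamma_w / (1 + e)
gamma_d = 2.72 * 9.81 / (1 + 0.49)
gamma_d = 2.72 * 9.81 / 1.49
gamma_d = 17.908 kN/m^3


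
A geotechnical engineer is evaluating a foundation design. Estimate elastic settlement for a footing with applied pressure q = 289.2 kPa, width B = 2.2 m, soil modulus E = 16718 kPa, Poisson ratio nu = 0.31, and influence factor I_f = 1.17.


Using Se = q * B * (1 - nu^2) * I_f / E
1 - nu^2 = 1 - 0.31^2 = 0.9039
Se = 289.2 * 2.2 * 0.9039 * 1.17 / 16718
Se = 0.040248 m
Convert to mm: Se = 0.040248 * 1000 = 40.248 mm


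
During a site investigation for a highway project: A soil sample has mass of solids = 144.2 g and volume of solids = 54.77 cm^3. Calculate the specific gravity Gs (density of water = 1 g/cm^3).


Using Gs = m_s / (V_s * rho_w)
Since rho_w = 1 g/cm^3:
Gs = 144.2 / 54.77
Gs = 2.633


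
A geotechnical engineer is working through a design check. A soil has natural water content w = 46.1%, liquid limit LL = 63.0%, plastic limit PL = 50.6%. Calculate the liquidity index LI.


Result: -0.363

Derivation:
First compute the plasticity index:
PI = LL - PL = 63.0 - 50.6 = 12.4
Then compute the liquidity index:
LI = (w - PL) / PI
LI = (46.1 - 50.6) / 12.4
LI = -0.363


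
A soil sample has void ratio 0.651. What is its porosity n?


Using the relation n = e / (1 + e)
n = 0.651 / (1 + 0.651)
n = 0.651 / 1.651
n = 0.3943


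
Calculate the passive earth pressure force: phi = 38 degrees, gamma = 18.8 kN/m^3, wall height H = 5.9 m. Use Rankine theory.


Compute passive earth pressure coefficient:
Kp = tan^2(45 + phi/2) = tan^2(64.0) = 4.203746
Compute passive force:
Pp = 0.5 * Kp * gamma * H^2
Pp = 0.5 * 4.203746 * 18.8 * 5.9^2
Pp = 1375.52 kN/m


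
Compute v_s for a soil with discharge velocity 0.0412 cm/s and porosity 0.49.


Using v_s = v_d / n
v_s = 0.0412 / 0.49
v_s = 0.08408 cm/s


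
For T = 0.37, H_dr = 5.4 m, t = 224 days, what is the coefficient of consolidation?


Using cv = T * H_dr^2 / t
H_dr^2 = 5.4^2 = 29.16
cv = 0.37 * 29.16 / 224
cv = 0.04817 m^2/day


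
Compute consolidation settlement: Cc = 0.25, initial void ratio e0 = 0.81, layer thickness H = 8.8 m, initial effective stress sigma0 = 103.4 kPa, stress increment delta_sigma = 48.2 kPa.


Result: 0.202 m

Derivation:
Using Sc = Cc * H / (1 + e0) * log10((sigma0 + delta_sigma) / sigma0)
Stress ratio = (103.4 + 48.2) / 103.4 = 1.46615
log10(1.46615) = 0.166179
Cc * H / (1 + e0) = 0.25 * 8.8 / (1 + 0.81) = 1.21547
Sc = 1.21547 * 0.166179
Sc = 0.202 m


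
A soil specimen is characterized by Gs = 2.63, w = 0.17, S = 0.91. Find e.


Result: 0.4913

Derivation:
Using the relation e = Gs * w / S
e = 2.63 * 0.17 / 0.91
e = 0.4913


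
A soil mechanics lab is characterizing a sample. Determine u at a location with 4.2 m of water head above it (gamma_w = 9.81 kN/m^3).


Result: 41.2 kPa

Derivation:
Using u = gamma_w * h_w
u = 9.81 * 4.2
u = 41.2 kPa


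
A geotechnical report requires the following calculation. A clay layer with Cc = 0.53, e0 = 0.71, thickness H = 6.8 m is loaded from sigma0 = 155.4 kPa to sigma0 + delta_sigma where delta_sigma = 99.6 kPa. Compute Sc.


Using Sc = Cc * H / (1 + e0) * log10((sigma0 + delta_sigma) / sigma0)
Stress ratio = (155.4 + 99.6) / 155.4 = 1.64093
log10(1.64093) = 0.215089
Cc * H / (1 + e0) = 0.53 * 6.8 / (1 + 0.71) = 2.1076
Sc = 2.1076 * 0.215089
Sc = 0.4533 m


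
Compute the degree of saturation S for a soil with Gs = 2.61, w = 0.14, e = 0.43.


Using S = Gs * w / e
S = 2.61 * 0.14 / 0.43
S = 0.8498


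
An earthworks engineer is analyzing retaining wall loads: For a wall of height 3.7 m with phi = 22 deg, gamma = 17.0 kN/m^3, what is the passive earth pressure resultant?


Compute passive earth pressure coefficient:
Kp = tan^2(45 + phi/2) = tan^2(56.0) = 2.197987
Compute passive force:
Pp = 0.5 * Kp * gamma * H^2
Pp = 0.5 * 2.197987 * 17.0 * 3.7^2
Pp = 255.77 kN/m


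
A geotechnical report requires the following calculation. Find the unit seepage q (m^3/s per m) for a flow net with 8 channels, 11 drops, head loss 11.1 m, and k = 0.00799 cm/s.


Result: 0.000645 m^3/s per m

Derivation:
Convert k to m/s for unit consistency with H:
k = 0.00799 cm/s = 0.00799 / 100 m/s = 7.99e-05 m/s
Using q = k * H * Nf / Nd
Nf / Nd = 8 / 11 = 0.7273
q = 7.99e-05 * 11.1 * 0.7273
q = 0.000645 m^3/s per m


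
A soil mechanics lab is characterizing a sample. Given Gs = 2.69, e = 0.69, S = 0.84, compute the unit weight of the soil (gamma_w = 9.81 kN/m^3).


Using gamma = gamma_w * (Gs + S*e) / (1 + e)
Numerator: Gs + S*e = 2.69 + 0.84*0.69 = 3.2696
Denominator: 1 + e = 1 + 0.69 = 1.69
gamma = 9.81 * 3.2696 / 1.69
gamma = 18.979 kN/m^3


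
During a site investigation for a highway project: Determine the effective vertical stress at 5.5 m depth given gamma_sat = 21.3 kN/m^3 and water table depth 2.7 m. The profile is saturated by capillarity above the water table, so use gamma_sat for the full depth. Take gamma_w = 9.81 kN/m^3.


Result: 89.68 kPa

Derivation:
Total stress = gamma_sat * depth
sigma = 21.3 * 5.5 = 117.15 kPa
Pore water pressure u = gamma_w * (depth - d_wt)
u = 9.81 * (5.5 - 2.7) = 27.468 kPa
Effective stress = sigma - u
sigma' = 117.15 - 27.468 = 89.68 kPa


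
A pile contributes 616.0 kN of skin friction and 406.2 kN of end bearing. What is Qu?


Result: 1022.2 kN

Derivation:
Using Qu = Qf + Qb
Qu = 616.0 + 406.2
Qu = 1022.2 kN


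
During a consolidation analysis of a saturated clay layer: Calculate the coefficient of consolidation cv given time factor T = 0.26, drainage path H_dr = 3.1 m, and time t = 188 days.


Using cv = T * H_dr^2 / t
H_dr^2 = 3.1^2 = 9.61
cv = 0.26 * 9.61 / 188
cv = 0.01329 m^2/day


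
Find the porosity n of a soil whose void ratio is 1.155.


Using the relation n = e / (1 + e)
n = 1.155 / (1 + 1.155)
n = 1.155 / 2.155
n = 0.536


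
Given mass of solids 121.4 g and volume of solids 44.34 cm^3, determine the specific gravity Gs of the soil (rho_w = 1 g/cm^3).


Using Gs = m_s / (V_s * rho_w)
Since rho_w = 1 g/cm^3:
Gs = 121.4 / 44.34
Gs = 2.738


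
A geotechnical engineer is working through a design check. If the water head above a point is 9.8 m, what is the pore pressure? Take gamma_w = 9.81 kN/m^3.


Using u = gamma_w * h_w
u = 9.81 * 9.8
u = 96.14 kPa


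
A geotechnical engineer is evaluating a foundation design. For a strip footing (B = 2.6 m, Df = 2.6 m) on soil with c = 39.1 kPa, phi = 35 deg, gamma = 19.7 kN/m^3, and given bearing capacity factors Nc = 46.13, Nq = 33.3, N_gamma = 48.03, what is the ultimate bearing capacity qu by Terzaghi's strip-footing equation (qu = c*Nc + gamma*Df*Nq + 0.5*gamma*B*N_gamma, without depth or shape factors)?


Compute qu = c*Nc + gamma*Df*Nq + 0.5*gamma*B*N_gamma
Term 1: 39.1 * 46.13 = 1803.683
Term 2: 19.7 * 2.6 * 33.3 = 1705.626
Term 3: 0.5 * 19.7 * 2.6 * 48.03 = 1230.0483
qu = 1803.683 + 1705.626 + 1230.0483
qu = 4739.36 kPa


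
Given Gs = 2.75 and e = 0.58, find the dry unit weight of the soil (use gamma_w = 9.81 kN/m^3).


Using gamma_d = Gs * gamma_w / (1 + e)
gamma_d = 2.75 * 9.81 / (1 + 0.58)
gamma_d = 2.75 * 9.81 / 1.58
gamma_d = 17.074 kN/m^3


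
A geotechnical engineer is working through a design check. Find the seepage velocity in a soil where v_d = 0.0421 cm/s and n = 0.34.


Using v_s = v_d / n
v_s = 0.0421 / 0.34
v_s = 0.12382 cm/s


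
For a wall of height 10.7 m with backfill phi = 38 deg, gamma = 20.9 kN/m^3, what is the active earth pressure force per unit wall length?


Compute active earth pressure coefficient:
Ka = tan^2(45 - phi/2) = tan^2(26.0) = 0.237883
Compute active force:
Pa = 0.5 * Ka * gamma * H^2
Pa = 0.5 * 0.237883 * 20.9 * 10.7^2
Pa = 284.61 kN/m


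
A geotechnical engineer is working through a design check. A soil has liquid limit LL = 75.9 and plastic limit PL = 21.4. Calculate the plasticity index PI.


Result: 54.5

Derivation:
Using PI = LL - PL
PI = 75.9 - 21.4
PI = 54.5


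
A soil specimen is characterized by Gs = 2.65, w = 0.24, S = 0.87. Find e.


Using the relation e = Gs * w / S
e = 2.65 * 0.24 / 0.87
e = 0.731


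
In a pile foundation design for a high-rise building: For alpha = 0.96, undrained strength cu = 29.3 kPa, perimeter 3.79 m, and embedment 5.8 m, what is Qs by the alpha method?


Result: 618.31 kN

Derivation:
Using Qs = alpha * cu * perimeter * L
Qs = 0.96 * 29.3 * 3.79 * 5.8
Qs = 618.31 kN


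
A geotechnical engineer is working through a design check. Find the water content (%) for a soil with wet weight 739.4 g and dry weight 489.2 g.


Using w = (m_wet - m_dry) / m_dry * 100
m_wet - m_dry = 739.4 - 489.2 = 250.2 g
w = 250.2 / 489.2 * 100
w = 51.14 %


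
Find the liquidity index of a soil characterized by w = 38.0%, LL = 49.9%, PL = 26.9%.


First compute the plasticity index:
PI = LL - PL = 49.9 - 26.9 = 23.0
Then compute the liquidity index:
LI = (w - PL) / PI
LI = (38.0 - 26.9) / 23.0
LI = 0.483


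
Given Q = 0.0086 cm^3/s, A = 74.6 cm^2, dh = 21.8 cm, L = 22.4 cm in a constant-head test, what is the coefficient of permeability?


Compute hydraulic gradient:
i = dh / L = 21.8 / 22.4 = 0.973214
Then apply Darcy's law:
k = Q / (A * i)
k = 0.0086 / (74.6 * 0.973214)
k = 0.0086 / 72.6018
k = 0.000118 cm/s


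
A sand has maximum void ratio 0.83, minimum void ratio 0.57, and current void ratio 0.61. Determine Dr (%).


Using Dr = (e_max - e) / (e_max - e_min) * 100
e_max - e = 0.83 - 0.61 = 0.22
e_max - e_min = 0.83 - 0.57 = 0.26
Dr = 0.22 / 0.26 * 100
Dr = 84.62 %


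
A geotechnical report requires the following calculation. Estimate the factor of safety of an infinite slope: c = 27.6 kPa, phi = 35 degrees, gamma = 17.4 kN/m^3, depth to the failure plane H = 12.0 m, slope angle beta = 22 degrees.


Using Fs = c / (gamma*H*sin(beta)*cos(beta)) + tan(phi)/tan(beta)
Cohesion contribution = 27.6 / (17.4*12.0*sin(22)*cos(22))
Cohesion contribution = 0.380572
Friction contribution = tan(35)/tan(22) = 1.73307
Fs = 0.380572 + 1.73307
Fs = 2.114


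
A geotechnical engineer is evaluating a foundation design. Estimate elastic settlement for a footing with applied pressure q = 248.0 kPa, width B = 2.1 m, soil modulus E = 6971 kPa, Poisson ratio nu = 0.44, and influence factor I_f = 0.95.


Using Se = q * B * (1 - nu^2) * I_f / E
1 - nu^2 = 1 - 0.44^2 = 0.8064
Se = 248.0 * 2.1 * 0.8064 * 0.95 / 6971
Se = 0.057233 m
Convert to mm: Se = 0.057233 * 1000 = 57.233 mm


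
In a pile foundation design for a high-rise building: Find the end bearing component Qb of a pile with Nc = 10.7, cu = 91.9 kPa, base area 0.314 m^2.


Using Qb = Nc * cu * Ab
Qb = 10.7 * 91.9 * 0.314
Qb = 308.77 kN


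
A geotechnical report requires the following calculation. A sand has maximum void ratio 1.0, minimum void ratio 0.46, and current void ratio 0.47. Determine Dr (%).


Result: 98.15 %

Derivation:
Using Dr = (e_max - e) / (e_max - e_min) * 100
e_max - e = 1.0 - 0.47 = 0.53
e_max - e_min = 1.0 - 0.46 = 0.54
Dr = 0.53 / 0.54 * 100
Dr = 98.15 %


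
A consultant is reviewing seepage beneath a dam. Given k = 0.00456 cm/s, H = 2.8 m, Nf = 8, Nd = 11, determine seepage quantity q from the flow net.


Convert k to m/s for unit consistency with H:
k = 0.00456 cm/s = 0.00456 / 100 m/s = 4.56e-05 m/s
Using q = k * H * Nf / Nd
Nf / Nd = 8 / 11 = 0.7273
q = 4.56e-05 * 2.8 * 0.7273
q = 9.286e-05 m^3/s per m


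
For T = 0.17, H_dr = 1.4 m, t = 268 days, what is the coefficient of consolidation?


Using cv = T * H_dr^2 / t
H_dr^2 = 1.4^2 = 1.96
cv = 0.17 * 1.96 / 268
cv = 0.00124 m^2/day


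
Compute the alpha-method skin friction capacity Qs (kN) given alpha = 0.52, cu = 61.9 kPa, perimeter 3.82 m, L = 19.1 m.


Using Qs = alpha * cu * perimeter * L
Qs = 0.52 * 61.9 * 3.82 * 19.1
Qs = 2348.5 kN


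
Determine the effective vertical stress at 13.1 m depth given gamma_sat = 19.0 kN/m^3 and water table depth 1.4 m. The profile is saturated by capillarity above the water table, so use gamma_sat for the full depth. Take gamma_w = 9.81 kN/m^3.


Total stress = gamma_sat * depth
sigma = 19.0 * 13.1 = 248.9 kPa
Pore water pressure u = gamma_w * (depth - d_wt)
u = 9.81 * (13.1 - 1.4) = 114.777 kPa
Effective stress = sigma - u
sigma' = 248.9 - 114.777 = 134.12 kPa


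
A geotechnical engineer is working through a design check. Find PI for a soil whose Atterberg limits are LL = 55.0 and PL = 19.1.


Using PI = LL - PL
PI = 55.0 - 19.1
PI = 35.9


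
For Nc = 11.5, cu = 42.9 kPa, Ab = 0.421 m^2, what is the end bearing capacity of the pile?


Using Qb = Nc * cu * Ab
Qb = 11.5 * 42.9 * 0.421
Qb = 207.7 kN


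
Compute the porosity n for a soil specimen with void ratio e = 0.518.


Using the relation n = e / (1 + e)
n = 0.518 / (1 + 0.518)
n = 0.518 / 1.518
n = 0.3412


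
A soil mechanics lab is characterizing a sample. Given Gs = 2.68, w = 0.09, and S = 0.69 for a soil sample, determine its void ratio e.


Result: 0.3496

Derivation:
Using the relation e = Gs * w / S
e = 2.68 * 0.09 / 0.69
e = 0.3496


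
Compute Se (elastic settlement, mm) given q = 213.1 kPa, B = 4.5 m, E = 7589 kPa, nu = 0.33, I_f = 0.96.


Using Se = q * B * (1 - nu^2) * I_f / E
1 - nu^2 = 1 - 0.33^2 = 0.8911
Se = 213.1 * 4.5 * 0.8911 * 0.96 / 7589
Se = 0.108096 m
Convert to mm: Se = 0.108096 * 1000 = 108.096 mm


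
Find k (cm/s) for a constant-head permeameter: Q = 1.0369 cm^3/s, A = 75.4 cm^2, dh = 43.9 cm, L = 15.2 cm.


Result: 0.004762 cm/s

Derivation:
Compute hydraulic gradient:
i = dh / L = 43.9 / 15.2 = 2.88816
Then apply Darcy's law:
k = Q / (A * i)
k = 1.0369 / (75.4 * 2.88816)
k = 1.0369 / 217.767
k = 0.004762 cm/s


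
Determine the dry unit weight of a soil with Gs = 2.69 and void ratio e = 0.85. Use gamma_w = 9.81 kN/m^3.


Result: 14.264 kN/m^3

Derivation:
Using gamma_d = Gs * gamma_w / (1 + e)
gamma_d = 2.69 * 9.81 / (1 + 0.85)
gamma_d = 2.69 * 9.81 / 1.85
gamma_d = 14.264 kN/m^3


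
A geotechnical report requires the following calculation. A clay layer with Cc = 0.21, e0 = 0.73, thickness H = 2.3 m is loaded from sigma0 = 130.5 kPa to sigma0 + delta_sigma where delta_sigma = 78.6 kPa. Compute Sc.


Using Sc = Cc * H / (1 + e0) * log10((sigma0 + delta_sigma) / sigma0)
Stress ratio = (130.5 + 78.6) / 130.5 = 1.6023
log10(1.6023) = 0.204744
Cc * H / (1 + e0) = 0.21 * 2.3 / (1 + 0.73) = 0.279191
Sc = 0.279191 * 0.204744
Sc = 0.0572 m


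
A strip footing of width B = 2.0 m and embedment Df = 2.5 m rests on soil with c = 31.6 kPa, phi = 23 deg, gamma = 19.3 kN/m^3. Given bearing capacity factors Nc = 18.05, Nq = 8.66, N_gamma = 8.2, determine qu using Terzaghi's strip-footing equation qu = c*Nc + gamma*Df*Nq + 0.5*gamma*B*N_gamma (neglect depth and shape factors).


Result: 1146.49 kPa

Derivation:
Compute qu = c*Nc + gamma*Df*Nq + 0.5*gamma*B*N_gamma
Term 1: 31.6 * 18.05 = 570.38
Term 2: 19.3 * 2.5 * 8.66 = 417.845
Term 3: 0.5 * 19.3 * 2.0 * 8.2 = 158.26
qu = 570.38 + 417.845 + 158.26
qu = 1146.49 kPa


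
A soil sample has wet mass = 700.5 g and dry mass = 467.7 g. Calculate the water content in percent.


Using w = (m_wet - m_dry) / m_dry * 100
m_wet - m_dry = 700.5 - 467.7 = 232.8 g
w = 232.8 / 467.7 * 100
w = 49.78 %


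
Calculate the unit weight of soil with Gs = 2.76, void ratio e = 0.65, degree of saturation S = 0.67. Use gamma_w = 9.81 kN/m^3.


Result: 18.999 kN/m^3

Derivation:
Using gamma = gamma_w * (Gs + S*e) / (1 + e)
Numerator: Gs + S*e = 2.76 + 0.67*0.65 = 3.1955
Denominator: 1 + e = 1 + 0.65 = 1.65
gamma = 9.81 * 3.1955 / 1.65
gamma = 18.999 kN/m^3


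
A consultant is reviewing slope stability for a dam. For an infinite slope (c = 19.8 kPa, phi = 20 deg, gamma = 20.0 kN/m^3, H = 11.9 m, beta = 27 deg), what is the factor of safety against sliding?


Using Fs = c / (gamma*H*sin(beta)*cos(beta)) + tan(phi)/tan(beta)
Cohesion contribution = 19.8 / (20.0*11.9*sin(27)*cos(27))
Cohesion contribution = 0.205665
Friction contribution = tan(20)/tan(27) = 0.714332
Fs = 0.205665 + 0.714332
Fs = 0.92


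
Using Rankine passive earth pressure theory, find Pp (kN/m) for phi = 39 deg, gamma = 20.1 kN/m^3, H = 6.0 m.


Compute passive earth pressure coefficient:
Kp = tan^2(45 + phi/2) = tan^2(64.5) = 4.395495
Compute passive force:
Pp = 0.5 * Kp * gamma * H^2
Pp = 0.5 * 4.395495 * 20.1 * 6.0^2
Pp = 1590.29 kN/m


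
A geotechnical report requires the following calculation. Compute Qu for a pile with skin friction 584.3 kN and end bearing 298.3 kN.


Using Qu = Qf + Qb
Qu = 584.3 + 298.3
Qu = 882.6 kN


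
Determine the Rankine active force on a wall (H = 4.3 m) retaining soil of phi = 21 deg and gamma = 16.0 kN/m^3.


Result: 69.87 kN/m

Derivation:
Compute active earth pressure coefficient:
Ka = tan^2(45 - phi/2) = tan^2(34.5) = 0.472355
Compute active force:
Pa = 0.5 * Ka * gamma * H^2
Pa = 0.5 * 0.472355 * 16.0 * 4.3^2
Pa = 69.87 kN/m


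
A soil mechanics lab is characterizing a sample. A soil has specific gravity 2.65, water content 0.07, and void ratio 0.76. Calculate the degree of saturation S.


Using S = Gs * w / e
S = 2.65 * 0.07 / 0.76
S = 0.2441


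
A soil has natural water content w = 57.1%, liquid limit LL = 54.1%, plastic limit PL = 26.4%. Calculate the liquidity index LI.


Result: 1.108

Derivation:
First compute the plasticity index:
PI = LL - PL = 54.1 - 26.4 = 27.7
Then compute the liquidity index:
LI = (w - PL) / PI
LI = (57.1 - 26.4) / 27.7
LI = 1.108


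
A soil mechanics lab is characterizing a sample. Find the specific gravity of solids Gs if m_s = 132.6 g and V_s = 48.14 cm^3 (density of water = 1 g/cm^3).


Using Gs = m_s / (V_s * rho_w)
Since rho_w = 1 g/cm^3:
Gs = 132.6 / 48.14
Gs = 2.754


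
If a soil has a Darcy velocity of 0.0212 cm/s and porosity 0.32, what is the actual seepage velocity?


Using v_s = v_d / n
v_s = 0.0212 / 0.32
v_s = 0.06625 cm/s


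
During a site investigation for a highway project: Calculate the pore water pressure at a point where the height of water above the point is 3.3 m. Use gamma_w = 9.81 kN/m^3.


Result: 32.37 kPa

Derivation:
Using u = gamma_w * h_w
u = 9.81 * 3.3
u = 32.37 kPa


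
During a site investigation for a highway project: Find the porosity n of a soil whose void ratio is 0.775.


Using the relation n = e / (1 + e)
n = 0.775 / (1 + 0.775)
n = 0.775 / 1.775
n = 0.4366


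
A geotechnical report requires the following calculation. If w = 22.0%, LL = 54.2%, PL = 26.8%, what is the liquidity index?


Result: -0.175

Derivation:
First compute the plasticity index:
PI = LL - PL = 54.2 - 26.8 = 27.4
Then compute the liquidity index:
LI = (w - PL) / PI
LI = (22.0 - 26.8) / 27.4
LI = -0.175


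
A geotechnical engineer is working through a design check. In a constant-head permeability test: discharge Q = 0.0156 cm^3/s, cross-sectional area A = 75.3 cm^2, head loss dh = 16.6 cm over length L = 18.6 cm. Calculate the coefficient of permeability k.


Compute hydraulic gradient:
i = dh / L = 16.6 / 18.6 = 0.892473
Then apply Darcy's law:
k = Q / (A * i)
k = 0.0156 / (75.3 * 0.892473)
k = 0.0156 / 67.2032
k = 0.000232 cm/s


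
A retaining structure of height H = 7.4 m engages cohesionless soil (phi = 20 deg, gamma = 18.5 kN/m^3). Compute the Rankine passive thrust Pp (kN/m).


Compute passive earth pressure coefficient:
Kp = tan^2(45 + phi/2) = tan^2(55.0) = 2.039607
Compute passive force:
Pp = 0.5 * Kp * gamma * H^2
Pp = 0.5 * 2.039607 * 18.5 * 7.4^2
Pp = 1033.12 kN/m


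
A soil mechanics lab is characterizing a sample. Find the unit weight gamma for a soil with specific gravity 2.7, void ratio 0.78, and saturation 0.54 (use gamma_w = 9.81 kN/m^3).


Result: 17.202 kN/m^3

Derivation:
Using gamma = gamma_w * (Gs + S*e) / (1 + e)
Numerator: Gs + S*e = 2.7 + 0.54*0.78 = 3.1212
Denominator: 1 + e = 1 + 0.78 = 1.78
gamma = 9.81 * 3.1212 / 1.78
gamma = 17.202 kN/m^3


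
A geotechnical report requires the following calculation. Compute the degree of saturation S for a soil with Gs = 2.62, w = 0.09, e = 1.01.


Result: 0.2335

Derivation:
Using S = Gs * w / e
S = 2.62 * 0.09 / 1.01
S = 0.2335


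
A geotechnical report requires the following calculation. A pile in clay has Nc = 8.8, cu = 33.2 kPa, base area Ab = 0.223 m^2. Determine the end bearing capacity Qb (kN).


Using Qb = Nc * cu * Ab
Qb = 8.8 * 33.2 * 0.223
Qb = 65.15 kN


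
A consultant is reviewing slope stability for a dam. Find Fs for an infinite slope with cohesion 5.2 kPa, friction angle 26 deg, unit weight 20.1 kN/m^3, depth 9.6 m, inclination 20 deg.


Using Fs = c / (gamma*H*sin(beta)*cos(beta)) + tan(phi)/tan(beta)
Cohesion contribution = 5.2 / (20.1*9.6*sin(20)*cos(20))
Cohesion contribution = 0.0838491
Friction contribution = tan(26)/tan(20) = 1.34003
Fs = 0.0838491 + 1.34003
Fs = 1.424


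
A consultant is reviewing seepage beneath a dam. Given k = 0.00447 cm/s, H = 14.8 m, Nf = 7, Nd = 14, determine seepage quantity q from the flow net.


Convert k to m/s for unit consistency with H:
k = 0.00447 cm/s = 0.00447 / 100 m/s = 4.47e-05 m/s
Using q = k * H * Nf / Nd
Nf / Nd = 7 / 14 = 0.5
q = 4.47e-05 * 14.8 * 0.5
q = 0.0003308 m^3/s per m


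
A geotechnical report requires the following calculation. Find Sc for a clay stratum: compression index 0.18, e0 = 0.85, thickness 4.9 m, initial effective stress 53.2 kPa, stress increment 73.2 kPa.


Result: 0.1792 m

Derivation:
Using Sc = Cc * H / (1 + e0) * log10((sigma0 + delta_sigma) / sigma0)
Stress ratio = (53.2 + 73.2) / 53.2 = 2.37594
log10(2.37594) = 0.375835
Cc * H / (1 + e0) = 0.18 * 4.9 / (1 + 0.85) = 0.476757
Sc = 0.476757 * 0.375835
Sc = 0.1792 m


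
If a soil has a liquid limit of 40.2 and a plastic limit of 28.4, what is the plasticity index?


Result: 11.8

Derivation:
Using PI = LL - PL
PI = 40.2 - 28.4
PI = 11.8


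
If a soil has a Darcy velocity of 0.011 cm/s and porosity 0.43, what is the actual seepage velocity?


Using v_s = v_d / n
v_s = 0.011 / 0.43
v_s = 0.02558 cm/s


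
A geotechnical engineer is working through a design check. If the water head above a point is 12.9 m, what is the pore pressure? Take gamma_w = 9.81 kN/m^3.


Using u = gamma_w * h_w
u = 9.81 * 12.9
u = 126.55 kPa


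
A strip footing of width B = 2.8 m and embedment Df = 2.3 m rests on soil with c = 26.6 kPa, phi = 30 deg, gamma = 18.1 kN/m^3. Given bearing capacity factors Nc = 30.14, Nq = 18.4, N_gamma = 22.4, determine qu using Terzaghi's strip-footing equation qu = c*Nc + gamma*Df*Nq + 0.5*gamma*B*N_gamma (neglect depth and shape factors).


Compute qu = c*Nc + gamma*Df*Nq + 0.5*gamma*B*N_gamma
Term 1: 26.6 * 30.14 = 801.724
Term 2: 18.1 * 2.3 * 18.4 = 765.992
Term 3: 0.5 * 18.1 * 2.8 * 22.4 = 567.616
qu = 801.724 + 765.992 + 567.616
qu = 2135.33 kPa


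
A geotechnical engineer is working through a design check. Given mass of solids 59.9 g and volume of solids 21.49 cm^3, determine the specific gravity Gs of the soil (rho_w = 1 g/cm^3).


Result: 2.787

Derivation:
Using Gs = m_s / (V_s * rho_w)
Since rho_w = 1 g/cm^3:
Gs = 59.9 / 21.49
Gs = 2.787


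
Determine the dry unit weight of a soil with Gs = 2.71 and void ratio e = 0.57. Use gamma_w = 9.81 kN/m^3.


Using gamma_d = Gs * gamma_w / (1 + e)
gamma_d = 2.71 * 9.81 / (1 + 0.57)
gamma_d = 2.71 * 9.81 / 1.57
gamma_d = 16.933 kN/m^3


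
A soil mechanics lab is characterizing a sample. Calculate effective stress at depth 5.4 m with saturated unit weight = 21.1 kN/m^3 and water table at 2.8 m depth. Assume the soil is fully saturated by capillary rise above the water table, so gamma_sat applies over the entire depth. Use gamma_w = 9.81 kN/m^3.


Total stress = gamma_sat * depth
sigma = 21.1 * 5.4 = 113.94 kPa
Pore water pressure u = gamma_w * (depth - d_wt)
u = 9.81 * (5.4 - 2.8) = 25.506 kPa
Effective stress = sigma - u
sigma' = 113.94 - 25.506 = 88.43 kPa


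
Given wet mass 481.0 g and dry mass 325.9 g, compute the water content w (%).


Using w = (m_wet - m_dry) / m_dry * 100
m_wet - m_dry = 481.0 - 325.9 = 155.1 g
w = 155.1 / 325.9 * 100
w = 47.59 %


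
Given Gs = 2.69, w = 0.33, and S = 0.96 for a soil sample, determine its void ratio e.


Result: 0.9247

Derivation:
Using the relation e = Gs * w / S
e = 2.69 * 0.33 / 0.96
e = 0.9247


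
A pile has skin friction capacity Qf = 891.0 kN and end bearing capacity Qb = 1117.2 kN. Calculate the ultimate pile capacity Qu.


Using Qu = Qf + Qb
Qu = 891.0 + 1117.2
Qu = 2008.2 kN


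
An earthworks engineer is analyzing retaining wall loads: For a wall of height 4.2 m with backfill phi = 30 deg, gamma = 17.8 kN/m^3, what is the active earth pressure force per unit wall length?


Result: 52.33 kN/m

Derivation:
Compute active earth pressure coefficient:
Ka = tan^2(45 - phi/2) = tan^2(30.0) = 0.333333
Compute active force:
Pa = 0.5 * Ka * gamma * H^2
Pa = 0.5 * 0.333333 * 17.8 * 4.2^2
Pa = 52.33 kN/m


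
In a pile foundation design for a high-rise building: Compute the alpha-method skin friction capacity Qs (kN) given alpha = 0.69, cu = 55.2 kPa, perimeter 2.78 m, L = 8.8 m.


Using Qs = alpha * cu * perimeter * L
Qs = 0.69 * 55.2 * 2.78 * 8.8
Qs = 931.78 kN


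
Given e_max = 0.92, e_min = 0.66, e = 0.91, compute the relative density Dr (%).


Using Dr = (e_max - e) / (e_max - e_min) * 100
e_max - e = 0.92 - 0.91 = 0.01
e_max - e_min = 0.92 - 0.66 = 0.26
Dr = 0.01 / 0.26 * 100
Dr = 3.85 %


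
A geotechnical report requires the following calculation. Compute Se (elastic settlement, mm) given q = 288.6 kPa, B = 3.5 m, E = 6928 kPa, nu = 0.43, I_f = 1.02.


Using Se = q * B * (1 - nu^2) * I_f / E
1 - nu^2 = 1 - 0.43^2 = 0.8151
Se = 288.6 * 3.5 * 0.8151 * 1.02 / 6928
Se = 0.121218 m
Convert to mm: Se = 0.121218 * 1000 = 121.218 mm


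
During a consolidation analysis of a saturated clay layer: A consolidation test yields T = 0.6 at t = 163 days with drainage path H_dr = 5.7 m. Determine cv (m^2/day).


Result: 0.1196 m^2/day

Derivation:
Using cv = T * H_dr^2 / t
H_dr^2 = 5.7^2 = 32.49
cv = 0.6 * 32.49 / 163
cv = 0.1196 m^2/day


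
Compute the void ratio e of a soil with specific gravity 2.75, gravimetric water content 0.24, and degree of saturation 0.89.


Using the relation e = Gs * w / S
e = 2.75 * 0.24 / 0.89
e = 0.7416


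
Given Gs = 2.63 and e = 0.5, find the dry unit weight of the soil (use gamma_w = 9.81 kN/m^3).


Result: 17.2 kN/m^3

Derivation:
Using gamma_d = Gs * gamma_w / (1 + e)
gamma_d = 2.63 * 9.81 / (1 + 0.5)
gamma_d = 2.63 * 9.81 / 1.5
gamma_d = 17.2 kN/m^3


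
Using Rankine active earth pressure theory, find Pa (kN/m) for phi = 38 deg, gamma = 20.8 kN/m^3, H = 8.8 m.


Compute active earth pressure coefficient:
Ka = tan^2(45 - phi/2) = tan^2(26.0) = 0.237883
Compute active force:
Pa = 0.5 * Ka * gamma * H^2
Pa = 0.5 * 0.237883 * 20.8 * 8.8^2
Pa = 191.59 kN/m


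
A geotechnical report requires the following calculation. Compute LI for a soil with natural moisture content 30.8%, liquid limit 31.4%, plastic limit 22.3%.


First compute the plasticity index:
PI = LL - PL = 31.4 - 22.3 = 9.1
Then compute the liquidity index:
LI = (w - PL) / PI
LI = (30.8 - 22.3) / 9.1
LI = 0.934


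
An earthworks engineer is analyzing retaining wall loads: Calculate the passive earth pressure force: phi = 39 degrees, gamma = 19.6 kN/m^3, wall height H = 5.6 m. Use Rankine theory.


Result: 1350.86 kN/m

Derivation:
Compute passive earth pressure coefficient:
Kp = tan^2(45 + phi/2) = tan^2(64.5) = 4.395495
Compute passive force:
Pp = 0.5 * Kp * gamma * H^2
Pp = 0.5 * 4.395495 * 19.6 * 5.6^2
Pp = 1350.86 kN/m


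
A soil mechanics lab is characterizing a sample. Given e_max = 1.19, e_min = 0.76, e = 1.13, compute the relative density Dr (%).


Result: 13.95 %

Derivation:
Using Dr = (e_max - e) / (e_max - e_min) * 100
e_max - e = 1.19 - 1.13 = 0.06
e_max - e_min = 1.19 - 0.76 = 0.43
Dr = 0.06 / 0.43 * 100
Dr = 13.95 %


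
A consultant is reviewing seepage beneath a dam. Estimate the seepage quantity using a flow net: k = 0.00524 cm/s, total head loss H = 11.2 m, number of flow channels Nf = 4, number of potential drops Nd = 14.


Convert k to m/s for unit consistency with H:
k = 0.00524 cm/s = 0.00524 / 100 m/s = 5.24e-05 m/s
Using q = k * H * Nf / Nd
Nf / Nd = 4 / 14 = 0.2857
q = 5.24e-05 * 11.2 * 0.2857
q = 0.0001677 m^3/s per m


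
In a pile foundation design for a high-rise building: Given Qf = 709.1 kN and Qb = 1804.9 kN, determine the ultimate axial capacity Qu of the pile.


Using Qu = Qf + Qb
Qu = 709.1 + 1804.9
Qu = 2514.0 kN


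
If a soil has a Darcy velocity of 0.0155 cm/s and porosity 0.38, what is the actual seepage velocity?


Using v_s = v_d / n
v_s = 0.0155 / 0.38
v_s = 0.04079 cm/s


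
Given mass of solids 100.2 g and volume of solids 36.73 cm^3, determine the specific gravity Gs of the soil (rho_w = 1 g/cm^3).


Using Gs = m_s / (V_s * rho_w)
Since rho_w = 1 g/cm^3:
Gs = 100.2 / 36.73
Gs = 2.728


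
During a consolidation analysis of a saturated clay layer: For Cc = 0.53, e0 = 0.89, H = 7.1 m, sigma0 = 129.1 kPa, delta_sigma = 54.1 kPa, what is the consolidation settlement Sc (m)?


Result: 0.3026 m

Derivation:
Using Sc = Cc * H / (1 + e0) * log10((sigma0 + delta_sigma) / sigma0)
Stress ratio = (129.1 + 54.1) / 129.1 = 1.41905
log10(1.41905) = 0.151999
Cc * H / (1 + e0) = 0.53 * 7.1 / (1 + 0.89) = 1.99101
Sc = 1.99101 * 0.151999
Sc = 0.3026 m


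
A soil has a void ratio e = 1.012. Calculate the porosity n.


Using the relation n = e / (1 + e)
n = 1.012 / (1 + 1.012)
n = 1.012 / 2.012
n = 0.503


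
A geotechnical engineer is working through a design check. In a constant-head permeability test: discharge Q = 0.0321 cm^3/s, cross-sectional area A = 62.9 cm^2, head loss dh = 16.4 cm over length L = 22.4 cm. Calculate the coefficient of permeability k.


Compute hydraulic gradient:
i = dh / L = 16.4 / 22.4 = 0.732143
Then apply Darcy's law:
k = Q / (A * i)
k = 0.0321 / (62.9 * 0.732143)
k = 0.0321 / 46.0518
k = 0.000697 cm/s


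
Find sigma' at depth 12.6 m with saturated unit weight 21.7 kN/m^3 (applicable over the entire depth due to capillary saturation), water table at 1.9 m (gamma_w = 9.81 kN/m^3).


Total stress = gamma_sat * depth
sigma = 21.7 * 12.6 = 273.42 kPa
Pore water pressure u = gamma_w * (depth - d_wt)
u = 9.81 * (12.6 - 1.9) = 104.967 kPa
Effective stress = sigma - u
sigma' = 273.42 - 104.967 = 168.45 kPa


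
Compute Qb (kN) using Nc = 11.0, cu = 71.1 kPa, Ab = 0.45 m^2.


Using Qb = Nc * cu * Ab
Qb = 11.0 * 71.1 * 0.45
Qb = 351.94 kN


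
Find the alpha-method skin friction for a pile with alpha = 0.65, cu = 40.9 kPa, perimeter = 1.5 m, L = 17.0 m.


Using Qs = alpha * cu * perimeter * L
Qs = 0.65 * 40.9 * 1.5 * 17.0
Qs = 677.92 kN


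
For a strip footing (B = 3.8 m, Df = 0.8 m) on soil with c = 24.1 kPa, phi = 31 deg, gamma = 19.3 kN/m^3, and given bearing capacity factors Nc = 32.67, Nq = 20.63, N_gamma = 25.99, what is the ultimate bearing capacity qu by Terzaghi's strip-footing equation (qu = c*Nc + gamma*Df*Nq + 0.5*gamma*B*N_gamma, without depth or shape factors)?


Result: 2058.93 kPa

Derivation:
Compute qu = c*Nc + gamma*Df*Nq + 0.5*gamma*B*N_gamma
Term 1: 24.1 * 32.67 = 787.347
Term 2: 19.3 * 0.8 * 20.63 = 318.5272
Term 3: 0.5 * 19.3 * 3.8 * 25.99 = 953.0533
qu = 787.347 + 318.5272 + 953.0533
qu = 2058.93 kPa


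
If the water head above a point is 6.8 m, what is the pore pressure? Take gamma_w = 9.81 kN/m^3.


Using u = gamma_w * h_w
u = 9.81 * 6.8
u = 66.71 kPa


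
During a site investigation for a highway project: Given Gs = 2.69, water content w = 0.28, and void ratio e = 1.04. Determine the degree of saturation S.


Result: 0.7242

Derivation:
Using S = Gs * w / e
S = 2.69 * 0.28 / 1.04
S = 0.7242


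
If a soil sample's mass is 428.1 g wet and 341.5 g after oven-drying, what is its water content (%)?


Using w = (m_wet - m_dry) / m_dry * 100
m_wet - m_dry = 428.1 - 341.5 = 86.6 g
w = 86.6 / 341.5 * 100
w = 25.36 %


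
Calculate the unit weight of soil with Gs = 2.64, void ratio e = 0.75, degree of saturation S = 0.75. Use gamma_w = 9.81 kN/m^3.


Result: 17.952 kN/m^3

Derivation:
Using gamma = gamma_w * (Gs + S*e) / (1 + e)
Numerator: Gs + S*e = 2.64 + 0.75*0.75 = 3.2025
Denominator: 1 + e = 1 + 0.75 = 1.75
gamma = 9.81 * 3.2025 / 1.75
gamma = 17.952 kN/m^3


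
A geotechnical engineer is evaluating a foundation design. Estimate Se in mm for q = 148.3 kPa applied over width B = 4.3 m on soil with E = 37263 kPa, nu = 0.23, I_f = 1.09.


Using Se = q * B * (1 - nu^2) * I_f / E
1 - nu^2 = 1 - 0.23^2 = 0.9471
Se = 148.3 * 4.3 * 0.9471 * 1.09 / 37263
Se = 0.017667 m
Convert to mm: Se = 0.017667 * 1000 = 17.667 mm


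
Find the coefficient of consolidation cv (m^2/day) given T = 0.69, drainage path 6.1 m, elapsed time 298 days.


Using cv = T * H_dr^2 / t
H_dr^2 = 6.1^2 = 37.21
cv = 0.69 * 37.21 / 298
cv = 0.08616 m^2/day


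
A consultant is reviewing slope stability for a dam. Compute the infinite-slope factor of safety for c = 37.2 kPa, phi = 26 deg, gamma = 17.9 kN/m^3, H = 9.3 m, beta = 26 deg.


Using Fs = c / (gamma*H*sin(beta)*cos(beta)) + tan(phi)/tan(beta)
Cohesion contribution = 37.2 / (17.9*9.3*sin(26)*cos(26))
Cohesion contribution = 0.567159
Friction contribution = tan(26)/tan(26) = 1
Fs = 0.567159 + 1
Fs = 1.567


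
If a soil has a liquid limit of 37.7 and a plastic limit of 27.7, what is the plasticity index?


Result: 10.0

Derivation:
Using PI = LL - PL
PI = 37.7 - 27.7
PI = 10.0


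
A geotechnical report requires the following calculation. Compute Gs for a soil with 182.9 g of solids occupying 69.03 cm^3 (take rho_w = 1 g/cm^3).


Using Gs = m_s / (V_s * rho_w)
Since rho_w = 1 g/cm^3:
Gs = 182.9 / 69.03
Gs = 2.65


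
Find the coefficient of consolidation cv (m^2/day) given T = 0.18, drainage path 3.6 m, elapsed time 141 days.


Using cv = T * H_dr^2 / t
H_dr^2 = 3.6^2 = 12.96
cv = 0.18 * 12.96 / 141
cv = 0.01654 m^2/day


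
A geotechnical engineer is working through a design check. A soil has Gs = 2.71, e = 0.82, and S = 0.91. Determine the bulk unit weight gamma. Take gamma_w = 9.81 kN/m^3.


Result: 18.629 kN/m^3

Derivation:
Using gamma = gamma_w * (Gs + S*e) / (1 + e)
Numerator: Gs + S*e = 2.71 + 0.91*0.82 = 3.4562
Denominator: 1 + e = 1 + 0.82 = 1.82
gamma = 9.81 * 3.4562 / 1.82
gamma = 18.629 kN/m^3


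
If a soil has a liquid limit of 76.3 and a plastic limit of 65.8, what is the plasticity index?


Result: 10.5

Derivation:
Using PI = LL - PL
PI = 76.3 - 65.8
PI = 10.5


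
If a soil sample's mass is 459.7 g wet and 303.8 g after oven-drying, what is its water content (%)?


Result: 51.32 %

Derivation:
Using w = (m_wet - m_dry) / m_dry * 100
m_wet - m_dry = 459.7 - 303.8 = 155.9 g
w = 155.9 / 303.8 * 100
w = 51.32 %


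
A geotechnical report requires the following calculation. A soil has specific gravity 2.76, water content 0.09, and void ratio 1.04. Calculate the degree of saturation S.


Using S = Gs * w / e
S = 2.76 * 0.09 / 1.04
S = 0.2388


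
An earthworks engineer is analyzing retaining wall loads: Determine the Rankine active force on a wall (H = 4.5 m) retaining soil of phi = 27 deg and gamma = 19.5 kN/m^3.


Compute active earth pressure coefficient:
Ka = tan^2(45 - phi/2) = tan^2(31.5) = 0.375525
Compute active force:
Pa = 0.5 * Ka * gamma * H^2
Pa = 0.5 * 0.375525 * 19.5 * 4.5^2
Pa = 74.14 kN/m


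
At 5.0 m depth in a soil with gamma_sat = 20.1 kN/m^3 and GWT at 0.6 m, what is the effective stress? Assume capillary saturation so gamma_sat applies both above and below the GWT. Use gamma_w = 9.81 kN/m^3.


Total stress = gamma_sat * depth
sigma = 20.1 * 5.0 = 100.5 kPa
Pore water pressure u = gamma_w * (depth - d_wt)
u = 9.81 * (5.0 - 0.6) = 43.164 kPa
Effective stress = sigma - u
sigma' = 100.5 - 43.164 = 57.34 kPa


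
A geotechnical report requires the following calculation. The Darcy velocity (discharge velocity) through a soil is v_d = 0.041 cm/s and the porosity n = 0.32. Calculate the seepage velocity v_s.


Result: 0.12812 cm/s

Derivation:
Using v_s = v_d / n
v_s = 0.041 / 0.32
v_s = 0.12812 cm/s


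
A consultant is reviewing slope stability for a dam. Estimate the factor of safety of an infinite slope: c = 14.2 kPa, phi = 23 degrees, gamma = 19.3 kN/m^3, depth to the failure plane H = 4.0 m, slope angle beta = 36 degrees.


Result: 0.971

Derivation:
Using Fs = c / (gamma*H*sin(beta)*cos(beta)) + tan(phi)/tan(beta)
Cohesion contribution = 14.2 / (19.3*4.0*sin(36)*cos(36))
Cohesion contribution = 0.386807
Friction contribution = tan(23)/tan(36) = 0.584239
Fs = 0.386807 + 0.584239
Fs = 0.971


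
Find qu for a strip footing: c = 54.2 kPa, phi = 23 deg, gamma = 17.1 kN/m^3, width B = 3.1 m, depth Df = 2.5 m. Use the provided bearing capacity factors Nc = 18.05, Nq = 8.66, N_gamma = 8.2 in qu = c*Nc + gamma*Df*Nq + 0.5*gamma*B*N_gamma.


Compute qu = c*Nc + gamma*Df*Nq + 0.5*gamma*B*N_gamma
Term 1: 54.2 * 18.05 = 978.31
Term 2: 17.1 * 2.5 * 8.66 = 370.215
Term 3: 0.5 * 17.1 * 3.1 * 8.2 = 217.341
qu = 978.31 + 370.215 + 217.341
qu = 1565.87 kPa


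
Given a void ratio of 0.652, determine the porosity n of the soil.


Result: 0.3947

Derivation:
Using the relation n = e / (1 + e)
n = 0.652 / (1 + 0.652)
n = 0.652 / 1.652
n = 0.3947


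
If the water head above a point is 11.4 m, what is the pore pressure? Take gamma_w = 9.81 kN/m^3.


Using u = gamma_w * h_w
u = 9.81 * 11.4
u = 111.83 kPa


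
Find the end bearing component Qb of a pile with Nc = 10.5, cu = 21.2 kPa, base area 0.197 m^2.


Result: 43.85 kN

Derivation:
Using Qb = Nc * cu * Ab
Qb = 10.5 * 21.2 * 0.197
Qb = 43.85 kN


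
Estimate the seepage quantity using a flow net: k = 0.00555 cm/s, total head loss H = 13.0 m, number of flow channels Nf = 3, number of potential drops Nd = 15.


Convert k to m/s for unit consistency with H:
k = 0.00555 cm/s = 0.00555 / 100 m/s = 5.55e-05 m/s
Using q = k * H * Nf / Nd
Nf / Nd = 3 / 15 = 0.2
q = 5.55e-05 * 13.0 * 0.2
q = 0.0001443 m^3/s per m


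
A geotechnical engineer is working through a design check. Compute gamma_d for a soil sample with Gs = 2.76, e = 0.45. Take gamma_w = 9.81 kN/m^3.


Using gamma_d = Gs * gamma_w / (1 + e)
gamma_d = 2.76 * 9.81 / (1 + 0.45)
gamma_d = 2.76 * 9.81 / 1.45
gamma_d = 18.673 kN/m^3


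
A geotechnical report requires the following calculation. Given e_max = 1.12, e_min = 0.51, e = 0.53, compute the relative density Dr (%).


Using Dr = (e_max - e) / (e_max - e_min) * 100
e_max - e = 1.12 - 0.53 = 0.59
e_max - e_min = 1.12 - 0.51 = 0.61
Dr = 0.59 / 0.61 * 100
Dr = 96.72 %


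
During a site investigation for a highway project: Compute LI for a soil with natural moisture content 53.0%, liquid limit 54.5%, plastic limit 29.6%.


First compute the plasticity index:
PI = LL - PL = 54.5 - 29.6 = 24.9
Then compute the liquidity index:
LI = (w - PL) / PI
LI = (53.0 - 29.6) / 24.9
LI = 0.94
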